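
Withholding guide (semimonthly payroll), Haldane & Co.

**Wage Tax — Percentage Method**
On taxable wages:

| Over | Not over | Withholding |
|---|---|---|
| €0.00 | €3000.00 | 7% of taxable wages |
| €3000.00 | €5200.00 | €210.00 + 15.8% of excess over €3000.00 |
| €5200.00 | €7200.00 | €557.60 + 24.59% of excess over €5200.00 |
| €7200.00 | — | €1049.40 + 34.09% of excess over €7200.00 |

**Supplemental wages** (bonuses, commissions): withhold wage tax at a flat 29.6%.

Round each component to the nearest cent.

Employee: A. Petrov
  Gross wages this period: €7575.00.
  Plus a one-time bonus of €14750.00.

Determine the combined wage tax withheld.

€5543.24

Wage Tax: taxable = €7575.00
  €1049.40 + 34.09% × (€7575.00 − €7200.00) = €1049.40 + 34.09% × €375.00 = €1177.24
Supplemental (29.6% flat on bonus): 29.6% × €14750.00 = €4366.00
Total wage tax: €1177.24 + €4366.00 = €5543.24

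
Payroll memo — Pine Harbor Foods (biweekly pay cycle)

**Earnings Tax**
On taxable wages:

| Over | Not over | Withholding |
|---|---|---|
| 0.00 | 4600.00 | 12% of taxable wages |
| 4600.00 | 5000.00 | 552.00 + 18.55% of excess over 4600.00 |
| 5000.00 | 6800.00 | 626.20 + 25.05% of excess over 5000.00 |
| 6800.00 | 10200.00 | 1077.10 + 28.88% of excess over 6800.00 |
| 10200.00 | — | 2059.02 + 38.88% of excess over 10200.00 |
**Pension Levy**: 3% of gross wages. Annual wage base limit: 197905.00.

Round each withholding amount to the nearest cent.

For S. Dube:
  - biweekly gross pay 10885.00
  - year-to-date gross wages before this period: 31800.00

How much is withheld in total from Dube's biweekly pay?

Earnings Tax: taxable = 10885.00
  2059.02 + 38.88% × (10885.00 − 10200.00) = 2059.02 + 38.88% × 685.00 = 2325.35
Pension Levy: 3% × 10885.00 = 326.55
Total: 2325.35 + 326.55 = 2651.90

2651.90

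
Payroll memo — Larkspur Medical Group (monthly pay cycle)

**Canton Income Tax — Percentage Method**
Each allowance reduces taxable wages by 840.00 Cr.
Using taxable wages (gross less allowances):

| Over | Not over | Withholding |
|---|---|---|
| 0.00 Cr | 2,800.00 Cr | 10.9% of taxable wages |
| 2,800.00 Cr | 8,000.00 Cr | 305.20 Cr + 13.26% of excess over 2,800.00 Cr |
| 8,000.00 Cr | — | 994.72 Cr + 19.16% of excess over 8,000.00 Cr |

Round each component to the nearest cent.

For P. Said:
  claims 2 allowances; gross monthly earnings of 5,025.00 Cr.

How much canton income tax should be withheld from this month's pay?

377.47 Cr

Canton Income Tax: taxable = 5,025.00 Cr − 2×840.00 Cr = 3,345.00 Cr
  305.20 Cr + 13.26% × (3,345.00 Cr − 2,800.00 Cr) = 305.20 Cr + 13.26% × 545.00 Cr = 377.47 Cr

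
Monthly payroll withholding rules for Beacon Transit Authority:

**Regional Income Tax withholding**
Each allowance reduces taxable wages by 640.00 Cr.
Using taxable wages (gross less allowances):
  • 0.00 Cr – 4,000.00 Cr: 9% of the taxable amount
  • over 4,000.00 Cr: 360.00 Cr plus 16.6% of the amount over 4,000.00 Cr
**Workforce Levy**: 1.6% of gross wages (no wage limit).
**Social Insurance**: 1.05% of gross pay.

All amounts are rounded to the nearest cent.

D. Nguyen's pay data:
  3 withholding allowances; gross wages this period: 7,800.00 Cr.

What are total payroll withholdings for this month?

878.78 Cr

Regional Income Tax: taxable = 7,800.00 Cr − 3×640.00 Cr = 5,880.00 Cr
  360.00 Cr + 16.6% × (5,880.00 Cr − 4,000.00 Cr) = 360.00 Cr + 16.6% × 1,880.00 Cr = 672.08 Cr
Workforce Levy: 1.6% × 7,800.00 Cr = 124.80 Cr
Social Insurance: 1.05% × 7,800.00 Cr = 81.90 Cr
Total: 672.08 Cr + 124.80 Cr + 81.90 Cr = 878.78 Cr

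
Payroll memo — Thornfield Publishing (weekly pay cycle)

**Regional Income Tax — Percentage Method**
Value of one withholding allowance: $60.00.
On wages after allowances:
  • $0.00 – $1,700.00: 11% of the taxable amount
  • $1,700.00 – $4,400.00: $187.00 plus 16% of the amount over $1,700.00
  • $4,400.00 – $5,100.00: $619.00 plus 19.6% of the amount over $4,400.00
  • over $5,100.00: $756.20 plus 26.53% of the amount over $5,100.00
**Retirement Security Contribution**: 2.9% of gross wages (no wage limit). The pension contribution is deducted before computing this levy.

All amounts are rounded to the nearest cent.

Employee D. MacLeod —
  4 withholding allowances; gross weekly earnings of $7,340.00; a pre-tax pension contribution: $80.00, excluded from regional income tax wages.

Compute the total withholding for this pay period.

$1,476.12

Regional Income Tax: taxable = $7,340.00 − $80.00 − 4×$60.00 = $7,020.00
  $756.20 + 26.53% × ($7,020.00 − $5,100.00) = $756.20 + 26.53% × $1,920.00 = $1,265.58
Retirement Security Contribution: 2.9% × $7,260.00 = $210.54
Total: $1,265.58 + $210.54 = $1,476.12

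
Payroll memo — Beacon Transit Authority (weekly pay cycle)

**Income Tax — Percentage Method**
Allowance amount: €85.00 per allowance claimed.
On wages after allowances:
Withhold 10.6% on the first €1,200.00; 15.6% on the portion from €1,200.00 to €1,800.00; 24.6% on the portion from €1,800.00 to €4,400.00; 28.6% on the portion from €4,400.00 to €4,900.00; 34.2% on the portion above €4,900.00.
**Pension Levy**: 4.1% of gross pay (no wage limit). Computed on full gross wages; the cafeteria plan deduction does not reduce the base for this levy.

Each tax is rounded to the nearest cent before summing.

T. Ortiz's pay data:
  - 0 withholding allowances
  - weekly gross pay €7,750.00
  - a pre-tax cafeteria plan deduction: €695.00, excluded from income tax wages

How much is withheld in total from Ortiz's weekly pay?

€2,058.16

Income Tax: taxable = €7,750.00 − €695.00 = €7,055.00
  €1,003.40 + 34.2% × (€7,055.00 − €4,900.00) = €1,003.40 + 34.2% × €2,155.00 = €1,740.41
Pension Levy: 4.1% × €7,750.00 = €317.75
Total: €1,740.41 + €317.75 = €2,058.16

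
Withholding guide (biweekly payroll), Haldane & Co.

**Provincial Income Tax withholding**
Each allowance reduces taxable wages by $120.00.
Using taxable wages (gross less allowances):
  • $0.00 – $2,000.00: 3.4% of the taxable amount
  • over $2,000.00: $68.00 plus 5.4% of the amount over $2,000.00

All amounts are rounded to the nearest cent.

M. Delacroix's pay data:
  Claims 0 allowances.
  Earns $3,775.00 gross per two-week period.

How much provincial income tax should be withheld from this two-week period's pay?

$163.85

Provincial Income Tax: taxable = $3,775.00
  $68.00 + 5.4% × ($3,775.00 − $2,000.00) = $68.00 + 5.4% × $1,775.00 = $163.85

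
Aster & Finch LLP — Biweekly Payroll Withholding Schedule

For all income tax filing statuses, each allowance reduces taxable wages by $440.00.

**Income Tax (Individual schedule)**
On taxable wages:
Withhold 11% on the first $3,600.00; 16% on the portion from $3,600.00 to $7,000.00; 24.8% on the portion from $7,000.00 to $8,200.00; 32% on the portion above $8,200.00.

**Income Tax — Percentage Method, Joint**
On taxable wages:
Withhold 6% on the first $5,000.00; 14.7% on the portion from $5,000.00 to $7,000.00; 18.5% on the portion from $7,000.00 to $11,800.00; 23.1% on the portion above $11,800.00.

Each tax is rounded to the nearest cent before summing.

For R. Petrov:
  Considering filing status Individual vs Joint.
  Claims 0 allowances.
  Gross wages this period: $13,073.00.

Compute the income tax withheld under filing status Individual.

$2,796.96

Income Tax (Individual): taxable = $13,073.00
  $1,237.60 + 32% × ($13,073.00 − $8,200.00) = $1,237.60 + 32% × $4,873.00 = $2,796.96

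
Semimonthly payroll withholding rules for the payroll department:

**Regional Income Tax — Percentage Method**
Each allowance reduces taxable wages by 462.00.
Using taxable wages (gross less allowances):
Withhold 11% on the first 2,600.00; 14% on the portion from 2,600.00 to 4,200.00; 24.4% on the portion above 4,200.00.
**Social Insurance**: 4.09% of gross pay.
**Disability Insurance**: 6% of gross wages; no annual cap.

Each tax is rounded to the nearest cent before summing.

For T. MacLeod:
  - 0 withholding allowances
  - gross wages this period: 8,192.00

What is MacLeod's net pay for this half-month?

5,881.38

Regional Income Tax: taxable = 8,192.00
  510.00 + 24.4% × (8,192.00 − 4,200.00) = 510.00 + 24.4% × 3,992.00 = 1,484.05
Social Insurance: 4.09% × 8,192.00 = 335.05
Disability Insurance: 6% × 8,192.00 = 491.52
Total withheld: 1,484.05 + 335.05 + 491.52 = 2,310.62
Net pay: 8,192.00 − 2,310.62 = 5,881.38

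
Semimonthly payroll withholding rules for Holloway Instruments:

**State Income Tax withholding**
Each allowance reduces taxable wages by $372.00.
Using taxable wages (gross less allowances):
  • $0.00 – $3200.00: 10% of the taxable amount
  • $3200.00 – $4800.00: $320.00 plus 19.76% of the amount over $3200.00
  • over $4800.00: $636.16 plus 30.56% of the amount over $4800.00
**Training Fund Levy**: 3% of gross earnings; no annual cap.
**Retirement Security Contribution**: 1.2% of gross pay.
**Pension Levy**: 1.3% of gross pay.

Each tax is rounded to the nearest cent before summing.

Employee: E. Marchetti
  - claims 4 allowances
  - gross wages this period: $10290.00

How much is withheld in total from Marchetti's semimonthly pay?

$2425.12

State Income Tax: taxable = $10290.00 − 4×$372.00 = $8802.00
  $636.16 + 30.56% × ($8802.00 − $4800.00) = $636.16 + 30.56% × $4002.00 = $1859.17
Training Fund Levy: 3% × $10290.00 = $308.70
Retirement Security Contribution: 1.2% × $10290.00 = $123.48
Pension Levy: 1.3% × $10290.00 = $133.77
Total: $1859.17 + $308.70 + $123.48 + $133.77 = $2425.12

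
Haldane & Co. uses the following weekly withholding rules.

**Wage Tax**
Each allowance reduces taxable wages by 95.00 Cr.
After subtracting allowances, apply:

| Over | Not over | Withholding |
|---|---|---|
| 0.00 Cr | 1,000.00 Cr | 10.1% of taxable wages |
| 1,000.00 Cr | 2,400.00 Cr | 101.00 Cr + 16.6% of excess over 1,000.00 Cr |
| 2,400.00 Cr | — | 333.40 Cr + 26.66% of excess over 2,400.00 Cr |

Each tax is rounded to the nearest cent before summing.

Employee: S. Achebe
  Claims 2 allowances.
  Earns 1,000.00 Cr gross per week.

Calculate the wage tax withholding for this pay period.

Wage Tax: taxable = 1,000.00 Cr − 2×95.00 Cr = 810.00 Cr
  10.1% × 810.00 Cr = 81.81 Cr

81.81 Cr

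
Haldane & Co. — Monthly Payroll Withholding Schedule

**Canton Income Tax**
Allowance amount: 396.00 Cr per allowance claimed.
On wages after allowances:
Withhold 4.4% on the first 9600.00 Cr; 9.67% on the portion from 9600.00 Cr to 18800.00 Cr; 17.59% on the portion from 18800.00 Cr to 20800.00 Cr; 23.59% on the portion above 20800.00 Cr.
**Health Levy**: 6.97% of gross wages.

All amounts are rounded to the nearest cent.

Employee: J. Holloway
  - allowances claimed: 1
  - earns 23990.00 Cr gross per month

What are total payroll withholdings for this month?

Canton Income Tax: taxable = 23990.00 Cr − 1×396.00 Cr = 23594.00 Cr
  1663.84 Cr + 23.59% × (23594.00 Cr − 20800.00 Cr) = 1663.84 Cr + 23.59% × 2794.00 Cr = 2322.94 Cr
Health Levy: 6.97% × 23990.00 Cr = 1672.10 Cr
Total: 2322.94 Cr + 1672.10 Cr = 3995.04 Cr

3995.04 Cr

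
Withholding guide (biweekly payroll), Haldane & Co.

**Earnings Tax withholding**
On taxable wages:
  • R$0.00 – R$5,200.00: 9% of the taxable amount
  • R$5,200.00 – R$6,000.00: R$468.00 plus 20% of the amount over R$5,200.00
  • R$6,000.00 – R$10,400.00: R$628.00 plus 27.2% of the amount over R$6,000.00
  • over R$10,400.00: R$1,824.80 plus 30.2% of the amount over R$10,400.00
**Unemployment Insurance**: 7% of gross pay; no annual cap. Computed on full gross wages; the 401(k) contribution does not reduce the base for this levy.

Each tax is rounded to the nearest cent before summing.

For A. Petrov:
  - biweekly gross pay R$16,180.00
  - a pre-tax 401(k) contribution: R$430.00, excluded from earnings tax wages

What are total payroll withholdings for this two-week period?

Earnings Tax: taxable = R$16,180.00 − R$430.00 = R$15,750.00
  R$1,824.80 + 30.2% × (R$15,750.00 − R$10,400.00) = R$1,824.80 + 30.2% × R$5,350.00 = R$3,440.50
Unemployment Insurance: 7% × R$16,180.00 = R$1,132.60
Total: R$3,440.50 + R$1,132.60 = R$4,573.10

R$4,573.10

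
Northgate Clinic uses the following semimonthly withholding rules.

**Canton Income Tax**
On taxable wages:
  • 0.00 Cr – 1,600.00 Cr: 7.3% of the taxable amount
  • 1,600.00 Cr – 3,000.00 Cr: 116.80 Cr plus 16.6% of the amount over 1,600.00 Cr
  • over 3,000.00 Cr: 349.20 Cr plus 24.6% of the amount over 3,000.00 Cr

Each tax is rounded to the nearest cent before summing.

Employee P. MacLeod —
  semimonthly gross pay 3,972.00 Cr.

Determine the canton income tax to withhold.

588.31 Cr

Canton Income Tax: taxable = 3,972.00 Cr
  349.20 Cr + 24.6% × (3,972.00 Cr − 3,000.00 Cr) = 349.20 Cr + 24.6% × 972.00 Cr = 588.31 Cr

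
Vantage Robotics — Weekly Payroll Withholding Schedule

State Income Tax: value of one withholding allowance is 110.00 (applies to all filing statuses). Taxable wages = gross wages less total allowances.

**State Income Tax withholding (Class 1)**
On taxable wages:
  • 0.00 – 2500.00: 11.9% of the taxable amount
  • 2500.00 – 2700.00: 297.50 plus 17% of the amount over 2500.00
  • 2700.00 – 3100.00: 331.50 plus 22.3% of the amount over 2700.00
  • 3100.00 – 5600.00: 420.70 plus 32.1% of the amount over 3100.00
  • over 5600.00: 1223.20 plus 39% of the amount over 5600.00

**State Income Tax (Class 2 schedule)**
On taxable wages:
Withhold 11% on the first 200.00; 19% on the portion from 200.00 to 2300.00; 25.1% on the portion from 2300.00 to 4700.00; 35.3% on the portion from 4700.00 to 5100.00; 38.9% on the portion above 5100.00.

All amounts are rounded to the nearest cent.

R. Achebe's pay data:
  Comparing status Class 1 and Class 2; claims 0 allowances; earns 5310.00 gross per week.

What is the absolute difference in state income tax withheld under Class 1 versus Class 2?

State Income Tax (Class 1): taxable = 5310.00
  420.70 + 32.1% × (5310.00 − 3100.00) = 420.70 + 32.1% × 2210.00 = 1130.11
State Income Tax (Class 2): taxable = 5310.00
  1164.60 + 38.9% × (5310.00 − 5100.00) = 1164.60 + 38.9% × 210.00 = 1246.29
Difference: |1130.11 − 1246.29| = 116.18 (higher under Class 2)

116.18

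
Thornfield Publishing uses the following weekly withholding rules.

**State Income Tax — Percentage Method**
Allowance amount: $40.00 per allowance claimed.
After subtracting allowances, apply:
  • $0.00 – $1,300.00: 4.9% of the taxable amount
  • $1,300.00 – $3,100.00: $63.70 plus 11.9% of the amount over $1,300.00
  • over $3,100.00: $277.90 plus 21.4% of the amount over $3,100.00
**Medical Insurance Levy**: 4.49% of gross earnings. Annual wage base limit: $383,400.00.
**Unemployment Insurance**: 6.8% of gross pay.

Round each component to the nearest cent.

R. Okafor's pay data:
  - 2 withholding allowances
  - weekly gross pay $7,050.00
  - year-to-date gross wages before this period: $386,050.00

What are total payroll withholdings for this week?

State Income Tax: taxable = $7,050.00 − 2×$40.00 = $6,970.00
  $277.90 + 21.4% × ($6,970.00 − $3,100.00) = $277.90 + 21.4% × $3,870.00 = $1,106.08
Medical Insurance Levy: YTD $386,050.00 ≥ cap $383,400.00 → $0.00
Unemployment Insurance: 6.8% × $7,050.00 = $479.40
Total: $1,106.08 + $0.00 + $479.40 = $1,585.48

$1,585.48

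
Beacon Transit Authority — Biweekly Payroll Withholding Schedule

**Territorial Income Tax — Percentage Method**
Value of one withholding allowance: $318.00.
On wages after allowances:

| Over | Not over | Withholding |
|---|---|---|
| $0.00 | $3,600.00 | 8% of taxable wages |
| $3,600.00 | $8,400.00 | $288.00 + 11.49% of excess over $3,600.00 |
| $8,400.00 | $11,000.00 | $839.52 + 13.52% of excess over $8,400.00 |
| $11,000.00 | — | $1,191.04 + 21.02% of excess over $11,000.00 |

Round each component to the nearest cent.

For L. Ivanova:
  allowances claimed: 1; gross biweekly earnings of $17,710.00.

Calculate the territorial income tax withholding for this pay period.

$2,534.64

Territorial Income Tax: taxable = $17,710.00 − 1×$318.00 = $17,392.00
  $1,191.04 + 21.02% × ($17,392.00 − $11,000.00) = $1,191.04 + 21.02% × $6,392.00 = $2,534.64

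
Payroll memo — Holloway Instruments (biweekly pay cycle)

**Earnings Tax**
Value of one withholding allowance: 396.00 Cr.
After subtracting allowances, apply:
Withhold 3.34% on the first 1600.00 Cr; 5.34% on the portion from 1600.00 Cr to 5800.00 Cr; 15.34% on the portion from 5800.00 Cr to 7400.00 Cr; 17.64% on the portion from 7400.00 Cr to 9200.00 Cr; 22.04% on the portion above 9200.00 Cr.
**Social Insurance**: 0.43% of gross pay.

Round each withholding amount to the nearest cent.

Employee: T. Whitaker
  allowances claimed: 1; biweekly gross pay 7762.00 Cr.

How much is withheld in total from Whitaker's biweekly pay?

551.32 Cr

Earnings Tax: taxable = 7762.00 Cr − 1×396.00 Cr = 7366.00 Cr
  277.72 Cr + 15.34% × (7366.00 Cr − 5800.00 Cr) = 277.72 Cr + 15.34% × 1566.00 Cr = 517.94 Cr
Social Insurance: 0.43% × 7762.00 Cr = 33.38 Cr
Total: 517.94 Cr + 33.38 Cr = 551.32 Cr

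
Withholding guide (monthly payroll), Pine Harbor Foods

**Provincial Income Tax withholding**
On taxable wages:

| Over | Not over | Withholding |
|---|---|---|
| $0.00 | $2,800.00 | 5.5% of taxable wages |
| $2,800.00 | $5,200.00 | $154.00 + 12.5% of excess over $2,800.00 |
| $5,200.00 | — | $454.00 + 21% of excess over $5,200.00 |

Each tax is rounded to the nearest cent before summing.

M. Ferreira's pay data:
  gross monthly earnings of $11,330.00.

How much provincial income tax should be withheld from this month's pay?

Provincial Income Tax: taxable = $11,330.00
  $454.00 + 21% × ($11,330.00 − $5,200.00) = $454.00 + 21% × $6,130.00 = $1,741.30

$1,741.30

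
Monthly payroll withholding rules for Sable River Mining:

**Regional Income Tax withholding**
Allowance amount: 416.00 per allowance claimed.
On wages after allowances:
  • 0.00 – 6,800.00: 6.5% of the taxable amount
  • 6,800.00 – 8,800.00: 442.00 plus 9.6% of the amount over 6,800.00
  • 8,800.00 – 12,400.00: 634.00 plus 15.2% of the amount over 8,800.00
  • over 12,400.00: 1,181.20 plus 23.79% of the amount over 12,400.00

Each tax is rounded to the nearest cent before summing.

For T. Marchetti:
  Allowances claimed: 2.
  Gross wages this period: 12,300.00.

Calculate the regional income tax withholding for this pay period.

Regional Income Tax: taxable = 12,300.00 − 2×416.00 = 11,468.00
  634.00 + 15.2% × (11,468.00 − 8,800.00) = 634.00 + 15.2% × 2,668.00 = 1,039.54

1,039.54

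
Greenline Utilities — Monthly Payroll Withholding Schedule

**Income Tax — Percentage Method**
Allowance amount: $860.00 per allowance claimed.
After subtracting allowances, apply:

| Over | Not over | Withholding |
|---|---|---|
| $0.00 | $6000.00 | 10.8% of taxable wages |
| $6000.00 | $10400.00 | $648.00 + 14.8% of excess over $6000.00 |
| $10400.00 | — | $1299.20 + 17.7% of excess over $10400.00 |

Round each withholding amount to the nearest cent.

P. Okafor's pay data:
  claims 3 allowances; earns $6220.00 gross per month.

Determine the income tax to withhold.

$393.12

Income Tax: taxable = $6220.00 − 3×$860.00 = $3640.00
  10.8% × $3640.00 = $393.12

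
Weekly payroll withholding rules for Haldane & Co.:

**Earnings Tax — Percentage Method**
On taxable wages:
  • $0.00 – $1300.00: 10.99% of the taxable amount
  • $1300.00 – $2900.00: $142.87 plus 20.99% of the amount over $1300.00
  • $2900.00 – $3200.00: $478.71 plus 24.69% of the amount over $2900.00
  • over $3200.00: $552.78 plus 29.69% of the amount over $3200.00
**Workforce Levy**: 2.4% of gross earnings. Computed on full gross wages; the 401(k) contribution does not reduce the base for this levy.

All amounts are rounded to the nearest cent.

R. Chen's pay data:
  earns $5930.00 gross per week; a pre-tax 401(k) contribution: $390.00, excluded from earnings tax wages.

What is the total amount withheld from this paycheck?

$1389.85

Earnings Tax: taxable = $5930.00 − $390.00 = $5540.00
  $552.78 + 29.69% × ($5540.00 − $3200.00) = $552.78 + 29.69% × $2340.00 = $1247.53
Workforce Levy: 2.4% × $5930.00 = $142.32
Total: $1247.53 + $142.32 = $1389.85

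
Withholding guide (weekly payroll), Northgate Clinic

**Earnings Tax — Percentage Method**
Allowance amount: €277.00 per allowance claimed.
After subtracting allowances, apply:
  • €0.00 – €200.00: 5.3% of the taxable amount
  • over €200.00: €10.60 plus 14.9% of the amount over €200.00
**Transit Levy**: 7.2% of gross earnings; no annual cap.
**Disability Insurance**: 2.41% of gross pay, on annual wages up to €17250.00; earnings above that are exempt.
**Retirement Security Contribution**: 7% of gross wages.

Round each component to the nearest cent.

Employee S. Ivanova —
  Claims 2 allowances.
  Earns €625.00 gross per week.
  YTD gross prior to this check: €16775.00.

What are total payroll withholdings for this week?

Earnings Tax: taxable = €625.00 − 2×€277.00 = €71.00
  5.3% × €71.00 = €3.76
Transit Levy: 7.2% × €625.00 = €45.00
Disability Insurance: cap €17250.00 − YTD €16775.00 = €475.00 subject; 2.41% × €475.00 = €11.45
Retirement Security Contribution: 7% × €625.00 = €43.75
Total: €3.76 + €45.00 + €11.45 + €43.75 = €103.96

€103.96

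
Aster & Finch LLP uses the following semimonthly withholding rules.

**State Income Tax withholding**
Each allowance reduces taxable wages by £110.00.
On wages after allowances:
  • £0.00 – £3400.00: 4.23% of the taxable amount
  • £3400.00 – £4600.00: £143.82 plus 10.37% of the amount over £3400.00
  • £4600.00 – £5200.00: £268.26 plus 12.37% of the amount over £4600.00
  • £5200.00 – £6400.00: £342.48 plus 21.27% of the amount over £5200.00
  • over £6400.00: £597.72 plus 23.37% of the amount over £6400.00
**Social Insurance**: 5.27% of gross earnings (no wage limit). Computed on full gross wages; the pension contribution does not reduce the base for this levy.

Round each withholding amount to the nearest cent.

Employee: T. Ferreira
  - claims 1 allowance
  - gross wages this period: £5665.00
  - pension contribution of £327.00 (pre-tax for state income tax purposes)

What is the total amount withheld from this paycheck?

£646.99

State Income Tax: taxable = £5665.00 − £327.00 − 1×£110.00 = £5228.00
  £342.48 + 21.27% × (£5228.00 − £5200.00) = £342.48 + 21.27% × £28.00 = £348.44
Social Insurance: 5.27% × £5665.00 = £298.55
Total: £348.44 + £298.55 = £646.99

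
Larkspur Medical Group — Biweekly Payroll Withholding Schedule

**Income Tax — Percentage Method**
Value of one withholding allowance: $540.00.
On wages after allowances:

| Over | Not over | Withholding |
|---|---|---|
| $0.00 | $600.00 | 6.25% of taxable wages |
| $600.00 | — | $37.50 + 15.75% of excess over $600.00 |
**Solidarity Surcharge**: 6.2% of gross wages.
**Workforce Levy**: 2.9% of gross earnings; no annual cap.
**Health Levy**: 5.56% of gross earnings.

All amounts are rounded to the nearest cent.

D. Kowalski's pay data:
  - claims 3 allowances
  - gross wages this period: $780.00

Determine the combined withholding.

Income Tax: taxable = $780.00 − 3×$540.00 = $-840.00
  Taxable ≤ 0 → $0.00
Solidarity Surcharge: 6.2% × $780.00 = $48.36
Workforce Levy: 2.9% × $780.00 = $22.62
Health Levy: 5.56% × $780.00 = $43.37
Total: $0.00 + $48.36 + $22.62 + $43.37 = $114.35

$114.35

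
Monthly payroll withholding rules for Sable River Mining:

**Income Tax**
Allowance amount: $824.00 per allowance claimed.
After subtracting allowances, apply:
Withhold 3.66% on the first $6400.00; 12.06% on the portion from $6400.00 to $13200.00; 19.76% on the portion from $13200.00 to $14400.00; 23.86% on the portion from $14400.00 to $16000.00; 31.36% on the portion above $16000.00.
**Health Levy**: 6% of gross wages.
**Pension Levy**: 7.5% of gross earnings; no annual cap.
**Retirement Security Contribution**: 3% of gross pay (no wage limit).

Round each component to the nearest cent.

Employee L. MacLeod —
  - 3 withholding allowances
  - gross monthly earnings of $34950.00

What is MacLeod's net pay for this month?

$22342.55

Income Tax: taxable = $34950.00 − 3×$824.00 = $32478.00
  $1673.20 + 31.36% × ($32478.00 − $16000.00) = $1673.20 + 31.36% × $16478.00 = $6840.70
Health Levy: 6% × $34950.00 = $2097.00
Pension Levy: 7.5% × $34950.00 = $2621.25
Retirement Security Contribution: 3% × $34950.00 = $1048.50
Total withheld: $6840.70 + $2097.00 + $2621.25 + $1048.50 = $12607.45
Net pay: $34950.00 − $12607.45 = $22342.55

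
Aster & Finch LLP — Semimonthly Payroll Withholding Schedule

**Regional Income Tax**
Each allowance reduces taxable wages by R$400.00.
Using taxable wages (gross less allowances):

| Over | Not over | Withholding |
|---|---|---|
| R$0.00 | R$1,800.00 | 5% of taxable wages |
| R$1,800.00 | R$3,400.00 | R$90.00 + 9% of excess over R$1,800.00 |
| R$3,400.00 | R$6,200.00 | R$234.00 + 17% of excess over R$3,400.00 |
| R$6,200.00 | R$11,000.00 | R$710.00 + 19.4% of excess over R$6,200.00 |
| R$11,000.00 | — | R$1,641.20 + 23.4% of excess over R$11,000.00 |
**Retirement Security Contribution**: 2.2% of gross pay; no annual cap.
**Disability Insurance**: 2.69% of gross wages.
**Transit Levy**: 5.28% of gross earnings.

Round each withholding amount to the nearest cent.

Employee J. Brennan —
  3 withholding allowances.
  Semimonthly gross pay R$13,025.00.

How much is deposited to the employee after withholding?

R$9,866.11

Regional Income Tax: taxable = R$13,025.00 − 3×R$400.00 = R$11,825.00
  R$1,641.20 + 23.4% × (R$11,825.00 − R$11,000.00) = R$1,641.20 + 23.4% × R$825.00 = R$1,834.25
Retirement Security Contribution: 2.2% × R$13,025.00 = R$286.55
Disability Insurance: 2.69% × R$13,025.00 = R$350.37
Transit Levy: 5.28% × R$13,025.00 = R$687.72
Total withheld: R$1,834.25 + R$286.55 + R$350.37 + R$687.72 = R$3,158.89
Net pay: R$13,025.00 − R$3,158.89 = R$9,866.11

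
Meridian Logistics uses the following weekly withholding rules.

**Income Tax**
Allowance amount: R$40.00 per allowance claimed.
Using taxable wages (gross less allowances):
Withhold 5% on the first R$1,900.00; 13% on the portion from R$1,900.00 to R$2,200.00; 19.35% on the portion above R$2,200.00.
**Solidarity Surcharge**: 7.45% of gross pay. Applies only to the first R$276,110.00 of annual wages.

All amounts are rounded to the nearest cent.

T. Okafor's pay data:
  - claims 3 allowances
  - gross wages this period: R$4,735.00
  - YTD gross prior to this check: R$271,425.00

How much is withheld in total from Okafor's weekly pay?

Income Tax: taxable = R$4,735.00 − 3×R$40.00 = R$4,615.00
  R$134.00 + 19.35% × (R$4,615.00 − R$2,200.00) = R$134.00 + 19.35% × R$2,415.00 = R$601.30
Solidarity Surcharge: cap R$276,110.00 − YTD R$271,425.00 = R$4,685.00 subject; 7.45% × R$4,685.00 = R$349.03
Total: R$601.30 + R$349.03 = R$950.33

R$950.33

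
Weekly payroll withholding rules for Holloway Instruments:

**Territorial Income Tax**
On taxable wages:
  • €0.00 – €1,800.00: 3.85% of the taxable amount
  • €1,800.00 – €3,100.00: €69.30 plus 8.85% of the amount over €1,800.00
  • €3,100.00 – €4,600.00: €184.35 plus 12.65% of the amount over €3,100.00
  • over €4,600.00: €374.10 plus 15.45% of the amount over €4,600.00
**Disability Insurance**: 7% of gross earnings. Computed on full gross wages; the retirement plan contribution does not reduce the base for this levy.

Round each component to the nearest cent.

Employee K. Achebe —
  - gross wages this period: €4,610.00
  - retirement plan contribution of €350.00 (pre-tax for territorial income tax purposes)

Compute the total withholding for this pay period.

€653.79

Territorial Income Tax: taxable = €4,610.00 − €350.00 = €4,260.00
  €184.35 + 12.65% × (€4,260.00 − €3,100.00) = €184.35 + 12.65% × €1,160.00 = €331.09
Disability Insurance: 7% × €4,610.00 = €322.70
Total: €331.09 + €322.70 = €653.79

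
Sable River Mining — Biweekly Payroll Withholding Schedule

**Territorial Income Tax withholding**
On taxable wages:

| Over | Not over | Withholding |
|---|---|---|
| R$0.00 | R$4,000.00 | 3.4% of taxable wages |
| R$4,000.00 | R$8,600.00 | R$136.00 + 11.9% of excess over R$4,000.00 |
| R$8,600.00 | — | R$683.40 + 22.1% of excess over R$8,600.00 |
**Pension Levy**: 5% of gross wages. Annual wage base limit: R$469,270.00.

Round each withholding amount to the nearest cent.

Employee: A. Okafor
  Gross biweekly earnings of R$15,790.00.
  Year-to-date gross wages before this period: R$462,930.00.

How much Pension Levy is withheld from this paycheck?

Pension Levy: cap R$469,270.00 − YTD R$462,930.00 = R$6,340.00 subject; 5% × R$6,340.00 = R$317.00

R$317.00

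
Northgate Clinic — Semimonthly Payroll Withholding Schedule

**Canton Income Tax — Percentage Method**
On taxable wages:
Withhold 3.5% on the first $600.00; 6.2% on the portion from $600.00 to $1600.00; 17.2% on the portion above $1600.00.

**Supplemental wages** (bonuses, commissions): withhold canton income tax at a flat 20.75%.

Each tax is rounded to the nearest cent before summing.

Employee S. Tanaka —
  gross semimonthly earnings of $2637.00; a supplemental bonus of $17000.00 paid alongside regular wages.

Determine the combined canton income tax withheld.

$3788.86

Canton Income Tax: taxable = $2637.00
  $83.00 + 17.2% × ($2637.00 − $1600.00) = $83.00 + 17.2% × $1037.00 = $261.36
Supplemental (20.75% flat on bonus): 20.75% × $17000.00 = $3527.50
Total canton income tax: $261.36 + $3527.50 = $3788.86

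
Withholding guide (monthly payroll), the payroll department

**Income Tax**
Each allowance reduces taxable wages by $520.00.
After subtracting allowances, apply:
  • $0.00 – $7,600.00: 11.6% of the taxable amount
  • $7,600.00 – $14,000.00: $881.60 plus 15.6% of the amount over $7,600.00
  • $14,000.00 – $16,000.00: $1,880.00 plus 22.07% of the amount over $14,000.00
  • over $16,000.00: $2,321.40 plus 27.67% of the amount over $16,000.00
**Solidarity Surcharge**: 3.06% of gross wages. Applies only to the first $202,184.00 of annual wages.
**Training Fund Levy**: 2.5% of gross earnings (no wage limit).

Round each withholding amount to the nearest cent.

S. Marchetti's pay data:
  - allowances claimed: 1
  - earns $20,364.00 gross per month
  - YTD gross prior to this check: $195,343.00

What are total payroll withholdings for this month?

$4,103.46

Income Tax: taxable = $20,364.00 − 1×$520.00 = $19,844.00
  $2,321.40 + 27.67% × ($19,844.00 − $16,000.00) = $2,321.40 + 27.67% × $3,844.00 = $3,385.03
Solidarity Surcharge: cap $202,184.00 − YTD $195,343.00 = $6,841.00 subject; 3.06% × $6,841.00 = $209.33
Training Fund Levy: 2.5% × $20,364.00 = $509.10
Total: $3,385.03 + $209.33 + $509.10 = $4,103.46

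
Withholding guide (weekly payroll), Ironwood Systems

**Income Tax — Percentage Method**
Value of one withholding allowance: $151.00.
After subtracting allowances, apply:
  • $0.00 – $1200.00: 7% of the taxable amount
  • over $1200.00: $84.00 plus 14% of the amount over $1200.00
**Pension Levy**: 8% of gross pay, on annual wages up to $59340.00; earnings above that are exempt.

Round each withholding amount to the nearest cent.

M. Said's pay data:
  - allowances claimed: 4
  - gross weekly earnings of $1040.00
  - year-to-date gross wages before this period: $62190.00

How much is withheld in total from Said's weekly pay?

$30.52

Income Tax: taxable = $1040.00 − 4×$151.00 = $436.00
  7% × $436.00 = $30.52
Pension Levy: YTD $62190.00 ≥ cap $59340.00 → $0.00
Total: $30.52 + $0.00 = $30.52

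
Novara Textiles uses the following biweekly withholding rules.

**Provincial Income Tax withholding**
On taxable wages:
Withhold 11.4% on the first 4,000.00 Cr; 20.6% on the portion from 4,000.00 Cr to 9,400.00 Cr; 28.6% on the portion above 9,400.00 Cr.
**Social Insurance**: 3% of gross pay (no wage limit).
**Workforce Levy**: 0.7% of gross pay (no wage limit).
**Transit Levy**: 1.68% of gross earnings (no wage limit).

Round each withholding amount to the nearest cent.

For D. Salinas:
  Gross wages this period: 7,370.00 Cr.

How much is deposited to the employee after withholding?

Provincial Income Tax: taxable = 7,370.00 Cr
  456.00 Cr + 20.6% × (7,370.00 Cr − 4,000.00 Cr) = 456.00 Cr + 20.6% × 3,370.00 Cr = 1,150.22 Cr
Social Insurance: 3% × 7,370.00 Cr = 221.10 Cr
Workforce Levy: 0.7% × 7,370.00 Cr = 51.59 Cr
Transit Levy: 1.68% × 7,370.00 Cr = 123.82 Cr
Total withheld: 1,150.22 Cr + 221.10 Cr + 51.59 Cr + 123.82 Cr = 1,546.73 Cr
Net pay: 7,370.00 Cr − 1,546.73 Cr = 5,823.27 Cr

5,823.27 Cr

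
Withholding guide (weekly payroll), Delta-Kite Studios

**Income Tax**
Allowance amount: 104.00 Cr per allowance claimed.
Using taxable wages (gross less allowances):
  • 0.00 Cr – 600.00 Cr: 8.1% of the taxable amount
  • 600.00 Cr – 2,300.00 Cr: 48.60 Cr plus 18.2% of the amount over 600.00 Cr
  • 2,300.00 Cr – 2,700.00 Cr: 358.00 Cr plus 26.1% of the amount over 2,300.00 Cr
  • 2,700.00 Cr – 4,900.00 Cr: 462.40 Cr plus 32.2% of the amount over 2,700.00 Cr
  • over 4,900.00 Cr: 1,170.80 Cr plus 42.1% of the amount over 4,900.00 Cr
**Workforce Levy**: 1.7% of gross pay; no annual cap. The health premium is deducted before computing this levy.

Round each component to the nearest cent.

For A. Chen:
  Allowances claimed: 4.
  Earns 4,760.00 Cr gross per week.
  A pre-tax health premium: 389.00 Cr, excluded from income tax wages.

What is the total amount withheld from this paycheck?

Income Tax: taxable = 4,760.00 Cr − 389.00 Cr − 4×104.00 Cr = 3,955.00 Cr
  462.40 Cr + 32.2% × (3,955.00 Cr − 2,700.00 Cr) = 462.40 Cr + 32.2% × 1,255.00 Cr = 866.51 Cr
Workforce Levy: 1.7% × 4,371.00 Cr = 74.31 Cr
Total: 866.51 Cr + 74.31 Cr = 940.82 Cr

940.82 Cr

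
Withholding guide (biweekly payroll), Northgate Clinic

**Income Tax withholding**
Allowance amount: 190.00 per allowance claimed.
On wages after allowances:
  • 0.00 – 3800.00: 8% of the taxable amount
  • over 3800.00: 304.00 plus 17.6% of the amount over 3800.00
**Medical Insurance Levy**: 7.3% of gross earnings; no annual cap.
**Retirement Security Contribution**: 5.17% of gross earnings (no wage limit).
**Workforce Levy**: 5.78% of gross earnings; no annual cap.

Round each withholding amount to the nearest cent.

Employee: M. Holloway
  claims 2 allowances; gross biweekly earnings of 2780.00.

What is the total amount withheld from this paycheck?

699.35

Income Tax: taxable = 2780.00 − 2×190.00 = 2400.00
  8% × 2400.00 = 192.00
Medical Insurance Levy: 7.3% × 2780.00 = 202.94
Retirement Security Contribution: 5.17% × 2780.00 = 143.73
Workforce Levy: 5.78% × 2780.00 = 160.68
Total: 192.00 + 202.94 + 143.73 + 160.68 = 699.35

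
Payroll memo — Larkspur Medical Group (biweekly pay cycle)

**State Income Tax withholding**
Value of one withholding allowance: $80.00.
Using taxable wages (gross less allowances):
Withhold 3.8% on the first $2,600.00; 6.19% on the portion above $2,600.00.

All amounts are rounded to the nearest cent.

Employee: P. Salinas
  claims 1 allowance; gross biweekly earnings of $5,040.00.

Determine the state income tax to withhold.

$244.88

State Income Tax: taxable = $5,040.00 − 1×$80.00 = $4,960.00
  $98.80 + 6.19% × ($4,960.00 − $2,600.00) = $98.80 + 6.19% × $2,360.00 = $244.88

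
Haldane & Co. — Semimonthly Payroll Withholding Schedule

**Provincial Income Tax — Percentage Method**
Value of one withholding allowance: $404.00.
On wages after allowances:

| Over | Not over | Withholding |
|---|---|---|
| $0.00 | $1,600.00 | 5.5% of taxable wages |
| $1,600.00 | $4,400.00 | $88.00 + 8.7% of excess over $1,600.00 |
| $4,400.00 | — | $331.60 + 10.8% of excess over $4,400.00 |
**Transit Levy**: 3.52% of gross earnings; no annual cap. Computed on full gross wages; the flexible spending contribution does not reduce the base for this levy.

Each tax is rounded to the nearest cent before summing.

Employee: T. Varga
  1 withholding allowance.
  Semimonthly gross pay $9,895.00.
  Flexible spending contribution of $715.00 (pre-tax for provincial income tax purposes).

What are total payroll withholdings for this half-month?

$1,152.51

Provincial Income Tax: taxable = $9,895.00 − $715.00 − 1×$404.00 = $8,776.00
  $331.60 + 10.8% × ($8,776.00 − $4,400.00) = $331.60 + 10.8% × $4,376.00 = $804.21
Transit Levy: 3.52% × $9,895.00 = $348.30
Total: $804.21 + $348.30 = $1,152.51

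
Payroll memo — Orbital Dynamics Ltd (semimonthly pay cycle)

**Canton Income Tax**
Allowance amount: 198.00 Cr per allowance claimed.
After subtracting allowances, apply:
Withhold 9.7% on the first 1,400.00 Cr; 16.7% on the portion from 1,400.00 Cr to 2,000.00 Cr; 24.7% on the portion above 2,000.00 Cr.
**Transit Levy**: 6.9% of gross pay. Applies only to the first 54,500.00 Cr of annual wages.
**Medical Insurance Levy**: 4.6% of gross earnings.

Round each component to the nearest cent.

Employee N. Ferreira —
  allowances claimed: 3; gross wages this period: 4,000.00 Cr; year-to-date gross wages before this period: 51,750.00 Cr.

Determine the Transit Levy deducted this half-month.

Transit Levy: cap 54,500.00 Cr − YTD 51,750.00 Cr = 2,750.00 Cr subject; 6.9% × 2,750.00 Cr = 189.75 Cr

189.75 Cr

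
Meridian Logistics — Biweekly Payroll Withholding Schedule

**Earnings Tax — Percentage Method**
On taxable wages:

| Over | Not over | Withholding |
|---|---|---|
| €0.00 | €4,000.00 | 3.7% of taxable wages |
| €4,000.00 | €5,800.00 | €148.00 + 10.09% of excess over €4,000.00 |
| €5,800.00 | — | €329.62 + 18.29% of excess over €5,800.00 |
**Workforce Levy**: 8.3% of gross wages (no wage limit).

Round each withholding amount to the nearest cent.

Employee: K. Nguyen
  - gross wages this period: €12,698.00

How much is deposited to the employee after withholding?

Earnings Tax: taxable = €12,698.00
  €329.62 + 18.29% × (€12,698.00 − €5,800.00) = €329.62 + 18.29% × €6,898.00 = €1,591.26
Workforce Levy: 8.3% × €12,698.00 = €1,053.93
Total withheld: €1,591.26 + €1,053.93 = €2,645.19
Net pay: €12,698.00 − €2,645.19 = €10,052.81

€10,052.81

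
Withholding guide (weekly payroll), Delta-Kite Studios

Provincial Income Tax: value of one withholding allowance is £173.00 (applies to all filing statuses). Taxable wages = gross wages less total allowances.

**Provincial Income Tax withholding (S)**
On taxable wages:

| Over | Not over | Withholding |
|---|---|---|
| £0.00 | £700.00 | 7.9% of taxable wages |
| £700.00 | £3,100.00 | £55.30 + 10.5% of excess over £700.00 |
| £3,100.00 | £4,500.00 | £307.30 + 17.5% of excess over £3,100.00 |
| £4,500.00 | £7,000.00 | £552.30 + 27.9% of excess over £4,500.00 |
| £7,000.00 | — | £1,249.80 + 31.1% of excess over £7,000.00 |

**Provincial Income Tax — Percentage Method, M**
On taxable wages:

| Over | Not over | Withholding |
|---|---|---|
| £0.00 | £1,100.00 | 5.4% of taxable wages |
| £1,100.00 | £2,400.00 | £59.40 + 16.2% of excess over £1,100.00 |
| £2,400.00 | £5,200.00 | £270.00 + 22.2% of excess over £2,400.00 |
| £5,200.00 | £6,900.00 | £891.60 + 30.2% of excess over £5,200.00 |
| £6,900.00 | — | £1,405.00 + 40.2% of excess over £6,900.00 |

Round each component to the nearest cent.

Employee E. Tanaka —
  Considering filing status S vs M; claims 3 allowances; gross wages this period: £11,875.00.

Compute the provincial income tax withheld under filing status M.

Provincial Income Tax (M): taxable = £11,875.00 − 3×£173.00 = £11,356.00
  £1,405.00 + 40.2% × (£11,356.00 − £6,900.00) = £1,405.00 + 40.2% × £4,456.00 = £3,196.31

£3,196.31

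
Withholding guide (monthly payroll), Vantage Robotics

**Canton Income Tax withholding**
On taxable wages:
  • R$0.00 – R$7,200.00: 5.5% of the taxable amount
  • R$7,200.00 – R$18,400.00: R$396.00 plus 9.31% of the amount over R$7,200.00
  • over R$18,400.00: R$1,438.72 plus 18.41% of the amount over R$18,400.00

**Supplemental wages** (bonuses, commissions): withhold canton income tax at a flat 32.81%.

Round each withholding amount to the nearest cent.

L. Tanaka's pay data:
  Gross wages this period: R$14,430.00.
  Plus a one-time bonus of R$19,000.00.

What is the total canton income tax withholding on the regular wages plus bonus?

Canton Income Tax: taxable = R$14,430.00
  R$396.00 + 9.31% × (R$14,430.00 − R$7,200.00) = R$396.00 + 9.31% × R$7,230.00 = R$1,069.11
Supplemental (32.81% flat on bonus): 32.81% × R$19,000.00 = R$6,233.90
Total canton income tax: R$1,069.11 + R$6,233.90 = R$7,303.01

R$7,303.01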